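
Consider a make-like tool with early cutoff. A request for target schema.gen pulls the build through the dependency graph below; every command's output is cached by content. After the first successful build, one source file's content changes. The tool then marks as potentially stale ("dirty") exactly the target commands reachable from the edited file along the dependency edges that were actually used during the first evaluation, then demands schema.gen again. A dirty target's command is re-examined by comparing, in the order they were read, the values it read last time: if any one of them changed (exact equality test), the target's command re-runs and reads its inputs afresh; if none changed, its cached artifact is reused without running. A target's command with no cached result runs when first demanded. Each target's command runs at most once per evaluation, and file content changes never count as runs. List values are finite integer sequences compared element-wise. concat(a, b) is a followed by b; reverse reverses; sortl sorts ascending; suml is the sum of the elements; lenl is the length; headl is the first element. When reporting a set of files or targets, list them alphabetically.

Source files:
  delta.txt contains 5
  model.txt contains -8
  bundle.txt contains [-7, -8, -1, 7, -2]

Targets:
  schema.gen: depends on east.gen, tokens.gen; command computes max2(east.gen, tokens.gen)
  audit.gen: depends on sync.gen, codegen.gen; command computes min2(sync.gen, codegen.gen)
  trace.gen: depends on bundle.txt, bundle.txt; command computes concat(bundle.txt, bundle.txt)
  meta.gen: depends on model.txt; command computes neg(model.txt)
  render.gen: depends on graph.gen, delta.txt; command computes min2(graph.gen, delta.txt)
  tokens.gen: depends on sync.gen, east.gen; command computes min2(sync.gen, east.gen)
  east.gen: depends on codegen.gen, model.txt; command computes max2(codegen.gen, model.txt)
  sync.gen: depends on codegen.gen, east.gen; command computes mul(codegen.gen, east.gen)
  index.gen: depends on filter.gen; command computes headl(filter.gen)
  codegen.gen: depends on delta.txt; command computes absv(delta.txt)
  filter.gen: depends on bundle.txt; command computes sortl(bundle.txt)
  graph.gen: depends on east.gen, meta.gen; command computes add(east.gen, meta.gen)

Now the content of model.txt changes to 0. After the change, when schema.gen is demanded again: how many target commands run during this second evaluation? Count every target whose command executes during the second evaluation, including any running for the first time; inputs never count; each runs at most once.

1 target commands run: east.gen.
Note the absorption at east.gen: it re-runs yet its value is the same, leaving the output's value untouched.

First demand of the output computes:
  codegen.gen = absv(5) = 5
  east.gen = max2(5, -8) = 5
  sync.gen = mul(5, 5) = 25
  tokens.gen = min2(25, 5) = 5
  schema.gen = max2(5, 5) = 5

After the edit, cleaning proceeds:
  east.gen: a read changed (model.txt -8->0) — executes, giving 5 — identical to its old value.
  sync.gen: dirty, but its reads are unchanged (codegen.gen unchanged, east.gen unchanged); cached 25 stands.
  tokens.gen: dirty, but its reads are unchanged (sync.gen unchanged, east.gen unchanged); cached 5 stands.
  schema.gen: dirty, but its reads are unchanged (east.gen unchanged, tokens.gen unchanged); cached 5 stands.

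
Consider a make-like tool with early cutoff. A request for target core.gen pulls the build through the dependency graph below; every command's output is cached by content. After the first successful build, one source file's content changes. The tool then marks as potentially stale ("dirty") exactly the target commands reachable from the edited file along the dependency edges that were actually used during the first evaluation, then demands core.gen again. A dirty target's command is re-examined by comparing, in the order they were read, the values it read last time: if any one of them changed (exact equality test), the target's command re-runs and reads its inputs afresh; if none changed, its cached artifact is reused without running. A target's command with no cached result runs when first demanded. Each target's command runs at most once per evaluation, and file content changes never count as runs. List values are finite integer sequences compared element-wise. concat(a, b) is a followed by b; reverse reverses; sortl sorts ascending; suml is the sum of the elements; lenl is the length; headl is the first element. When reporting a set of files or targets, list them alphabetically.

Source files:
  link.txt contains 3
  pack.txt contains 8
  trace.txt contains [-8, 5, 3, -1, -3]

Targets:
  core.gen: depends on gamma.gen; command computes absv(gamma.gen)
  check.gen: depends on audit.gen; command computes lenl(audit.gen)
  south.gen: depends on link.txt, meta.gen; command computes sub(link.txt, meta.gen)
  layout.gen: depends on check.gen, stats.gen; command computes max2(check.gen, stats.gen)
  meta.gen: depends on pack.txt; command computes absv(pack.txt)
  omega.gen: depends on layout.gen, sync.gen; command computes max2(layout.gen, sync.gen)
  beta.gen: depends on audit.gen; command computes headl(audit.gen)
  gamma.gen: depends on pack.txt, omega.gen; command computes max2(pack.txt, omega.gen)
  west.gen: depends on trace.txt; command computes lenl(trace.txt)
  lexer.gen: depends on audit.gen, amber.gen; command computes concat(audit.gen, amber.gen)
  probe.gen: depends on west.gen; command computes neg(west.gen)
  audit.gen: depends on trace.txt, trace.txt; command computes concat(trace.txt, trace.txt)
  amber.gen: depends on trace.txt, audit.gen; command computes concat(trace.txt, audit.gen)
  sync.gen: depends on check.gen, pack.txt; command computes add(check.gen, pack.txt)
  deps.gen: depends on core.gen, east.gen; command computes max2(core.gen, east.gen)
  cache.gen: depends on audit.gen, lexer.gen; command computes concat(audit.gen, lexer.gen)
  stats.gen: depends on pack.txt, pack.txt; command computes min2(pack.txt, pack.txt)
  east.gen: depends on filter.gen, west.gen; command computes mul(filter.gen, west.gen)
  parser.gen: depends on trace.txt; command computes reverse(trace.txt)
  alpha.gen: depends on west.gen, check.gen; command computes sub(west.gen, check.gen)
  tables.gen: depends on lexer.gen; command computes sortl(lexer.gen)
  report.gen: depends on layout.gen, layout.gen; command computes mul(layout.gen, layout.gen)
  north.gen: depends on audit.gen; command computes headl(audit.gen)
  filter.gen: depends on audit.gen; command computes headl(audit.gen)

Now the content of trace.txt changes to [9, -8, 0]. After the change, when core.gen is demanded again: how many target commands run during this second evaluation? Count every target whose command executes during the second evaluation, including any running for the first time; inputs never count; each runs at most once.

First demand of the output computes:
  audit.gen = concat([-8, 5, 3, -1, -3], [-8, 5, 3, -1, -3]) = [-8, 5, 3, -1, -3, -8, 5, 3, -1, -3]
  check.gen = lenl([-8, 5, 3, -1, -3, -8, 5, 3, -1, -3]) = 10
  stats.gen = min2(8, 8) = 8
  layout.gen = max2(10, 8) = 10
  sync.gen = add(10, 8) = 18
  omega.gen = max2(10, 18) = 18
  gamma.gen = max2(8, 18) = 18
  core.gen = absv(18) = 18

After the edit, cleaning proceeds:
  audit.gen: a read changed (trace.txt [-8, 5, 3, -1, -3]->[9, -8, 0]; trace.txt [-8, 5, 3, -1, -3]->[9, -8, 0]) — executes, giving [9, -8, 0, 9, -8, 0].
  check.gen: a read changed (audit.gen [-8, 5, 3, -1, -3, -8, 5, 3, -1, -3]->[9, -8, 0, 9, -8, 0]) — executes, giving 6.
  layout.gen: a read changed (check.gen 10->6) — executes, giving 8.
  sync.gen: a read changed (check.gen 10->6) — executes, giving 14.
  omega.gen: a read changed (layout.gen 10->8; sync.gen 18->14) — executes, giving 14.
  gamma.gen: a read changed (omega.gen 18->14) — executes, giving 14.
  core.gen: a read changed (gamma.gen 18->14) — executes, giving 14.

7 target commands run: audit.gen, check.gen, core.gen, gamma.gen, layout.gen, omega.gen, sync.gen.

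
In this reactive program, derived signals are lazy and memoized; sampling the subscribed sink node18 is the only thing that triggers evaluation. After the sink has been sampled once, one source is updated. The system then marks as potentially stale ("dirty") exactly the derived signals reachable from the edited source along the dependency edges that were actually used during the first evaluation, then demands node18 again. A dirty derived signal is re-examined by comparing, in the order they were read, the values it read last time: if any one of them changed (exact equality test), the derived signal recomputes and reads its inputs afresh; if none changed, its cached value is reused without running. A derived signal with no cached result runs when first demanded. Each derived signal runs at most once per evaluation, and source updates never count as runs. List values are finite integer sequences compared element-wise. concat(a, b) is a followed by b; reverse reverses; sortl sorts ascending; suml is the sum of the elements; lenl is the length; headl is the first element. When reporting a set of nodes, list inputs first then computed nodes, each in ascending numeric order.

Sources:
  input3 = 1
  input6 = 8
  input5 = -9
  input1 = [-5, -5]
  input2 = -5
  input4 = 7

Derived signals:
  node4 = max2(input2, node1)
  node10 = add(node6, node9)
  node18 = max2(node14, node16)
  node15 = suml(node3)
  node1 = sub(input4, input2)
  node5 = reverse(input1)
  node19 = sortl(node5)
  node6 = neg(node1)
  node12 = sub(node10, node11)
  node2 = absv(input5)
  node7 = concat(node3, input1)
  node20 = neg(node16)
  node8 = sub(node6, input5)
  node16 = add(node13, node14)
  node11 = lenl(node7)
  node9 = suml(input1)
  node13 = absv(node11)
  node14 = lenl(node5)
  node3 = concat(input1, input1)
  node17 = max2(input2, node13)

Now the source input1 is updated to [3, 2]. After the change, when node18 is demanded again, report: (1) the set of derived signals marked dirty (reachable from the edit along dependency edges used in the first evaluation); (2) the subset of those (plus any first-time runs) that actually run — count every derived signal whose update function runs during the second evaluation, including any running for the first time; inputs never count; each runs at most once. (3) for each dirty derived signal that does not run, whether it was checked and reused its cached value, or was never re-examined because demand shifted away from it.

First demand of the output computes:
  node3 = concat([-5, -5], [-5, -5]) = [-5, -5, -5, -5]
  node5 = reverse([-5, -5]) = [-5, -5]
  node7 = concat([-5, -5, -5, -5], [-5, -5]) = [-5, -5, -5, -5, -5, -5]
  node11 = lenl([-5, -5, -5, -5, -5, -5]) = 6
  node13 = absv(6) = 6
  node14 = lenl([-5, -5]) = 2
  node16 = add(6, 2) = 8
  node18 = max2(2, 8) = 8

After the edit, cleaning proceeds:
  node3: a read changed (input1 [-5, -5]->[3, 2]; input1 [-5, -5]->[3, 2]) — executes, giving [3, 2, 3, 2].
  node5: a read changed (input1 [-5, -5]->[3, 2]) — executes, giving [2, 3].
  node7: a read changed (node3 [-5, -5, -5, -5]->[3, 2, 3, 2]; input1 [-5, -5]->[3, 2]) — executes, giving [3, 2, 3, 2, 3, 2].
  node11: a read changed (node7 [-5, -5, -5, -5, -5, -5]->[3, 2, 3, 2, 3, 2]) — executes, giving 6 — identical to its old value.
  node13: dirty, but its reads are unchanged (node11 unchanged); cached 6 stands.
  node14: a read changed (node5 [-5, -5]->[2, 3]) — executes, giving 2 — identical to its old value.
  node16: dirty, but its reads are unchanged (node13 unchanged, node14 unchanged); cached 8 stands.
  node18: dirty, but its reads are unchanged (node14 unchanged, node16 unchanged); cached 8 stands.

Note where the cutoff bites: node13 is checked, finds nothing changed, and keeps its cache.

The edit dirties: node3, node5, node7, node11, node13, node14, node16, node18.
5 derived signals run: node3, node5, node7, node11, node14.
Cache hits after checking: node13, node16, node18.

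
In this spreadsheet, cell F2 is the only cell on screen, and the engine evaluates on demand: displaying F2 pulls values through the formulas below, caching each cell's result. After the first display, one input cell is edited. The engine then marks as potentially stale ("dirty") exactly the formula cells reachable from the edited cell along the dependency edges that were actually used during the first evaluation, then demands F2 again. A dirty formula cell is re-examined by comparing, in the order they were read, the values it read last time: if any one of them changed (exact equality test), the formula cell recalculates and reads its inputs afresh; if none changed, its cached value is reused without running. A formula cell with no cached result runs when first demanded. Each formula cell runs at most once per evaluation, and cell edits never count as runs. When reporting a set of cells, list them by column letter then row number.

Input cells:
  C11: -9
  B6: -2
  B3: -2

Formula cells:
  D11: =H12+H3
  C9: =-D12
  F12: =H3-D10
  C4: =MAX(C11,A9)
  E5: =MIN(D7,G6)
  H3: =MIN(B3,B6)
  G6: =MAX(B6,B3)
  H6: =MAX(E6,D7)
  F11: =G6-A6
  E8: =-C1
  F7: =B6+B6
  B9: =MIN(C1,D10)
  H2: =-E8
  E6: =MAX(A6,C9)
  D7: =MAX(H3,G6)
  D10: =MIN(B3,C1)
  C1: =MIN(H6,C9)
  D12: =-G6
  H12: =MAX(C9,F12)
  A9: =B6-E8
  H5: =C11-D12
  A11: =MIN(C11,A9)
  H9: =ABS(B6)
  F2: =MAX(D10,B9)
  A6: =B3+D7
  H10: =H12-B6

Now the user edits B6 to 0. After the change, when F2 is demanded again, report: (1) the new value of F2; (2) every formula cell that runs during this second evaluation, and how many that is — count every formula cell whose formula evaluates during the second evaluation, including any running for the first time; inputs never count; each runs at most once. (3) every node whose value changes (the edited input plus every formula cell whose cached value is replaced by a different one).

F2 now evaluates to -2.
Run set: A6, B9, C1, C9, D7, D10, D12, E6, G6, H3, H6 (11 run).
Changed values: A6, B6, C1, C9, D7, D12, E6, G6, H6.
The important point: at F2 every value read last time is unchanged, so the dirty flag clears without a run.

Initial pass — values computed on the first demand:
  G6 = MAX(-2, -2) = -2
  D12 = -(-2) = 2
  C9 = -(2) = -2
  H3 = MIN(-2, -2) = -2
  D7 = MAX(-2, -2) = -2
  A6 = -2 + -2 = -4
  E6 = MAX(-4, -2) = -2
  H6 = MAX(-2, -2) = -2
  C1 = MIN(-2, -2) = -2
  D10 = MIN(-2, -2) = -2
  B9 = MIN(-2, -2) = -2
  F2 = MAX(-2, -2) = -2

Second demand — change propagation:
  G6: re-runs because B6 -2->0; new result 0.
  D12: re-runs because G6 -2->0; new result 0.
  C9: re-runs because D12 2->0; new result 0.
  H3: re-runs because B6 -2->0; new result -2 (unchanged).
  D7: re-runs because G6 -2->0; new result 0.
  A6: re-runs because D7 -2->0; new result -2.
  E6: re-runs because A6 -4->-2; C9 -2->0; new result 0.
  H6: re-runs because E6 -2->0; D7 -2->0; new result 0.
  C1: re-runs because H6 -2->0; C9 -2->0; new result 0.
  D10: re-runs because C1 -2->0; new result -2 (unchanged).
  B9: re-runs because C1 -2->0; new result -2 (unchanged).
  F2: re-examined; everything it read last time is the same (D10 unchanged, B9 unchanged) — cache -2 kept, no run.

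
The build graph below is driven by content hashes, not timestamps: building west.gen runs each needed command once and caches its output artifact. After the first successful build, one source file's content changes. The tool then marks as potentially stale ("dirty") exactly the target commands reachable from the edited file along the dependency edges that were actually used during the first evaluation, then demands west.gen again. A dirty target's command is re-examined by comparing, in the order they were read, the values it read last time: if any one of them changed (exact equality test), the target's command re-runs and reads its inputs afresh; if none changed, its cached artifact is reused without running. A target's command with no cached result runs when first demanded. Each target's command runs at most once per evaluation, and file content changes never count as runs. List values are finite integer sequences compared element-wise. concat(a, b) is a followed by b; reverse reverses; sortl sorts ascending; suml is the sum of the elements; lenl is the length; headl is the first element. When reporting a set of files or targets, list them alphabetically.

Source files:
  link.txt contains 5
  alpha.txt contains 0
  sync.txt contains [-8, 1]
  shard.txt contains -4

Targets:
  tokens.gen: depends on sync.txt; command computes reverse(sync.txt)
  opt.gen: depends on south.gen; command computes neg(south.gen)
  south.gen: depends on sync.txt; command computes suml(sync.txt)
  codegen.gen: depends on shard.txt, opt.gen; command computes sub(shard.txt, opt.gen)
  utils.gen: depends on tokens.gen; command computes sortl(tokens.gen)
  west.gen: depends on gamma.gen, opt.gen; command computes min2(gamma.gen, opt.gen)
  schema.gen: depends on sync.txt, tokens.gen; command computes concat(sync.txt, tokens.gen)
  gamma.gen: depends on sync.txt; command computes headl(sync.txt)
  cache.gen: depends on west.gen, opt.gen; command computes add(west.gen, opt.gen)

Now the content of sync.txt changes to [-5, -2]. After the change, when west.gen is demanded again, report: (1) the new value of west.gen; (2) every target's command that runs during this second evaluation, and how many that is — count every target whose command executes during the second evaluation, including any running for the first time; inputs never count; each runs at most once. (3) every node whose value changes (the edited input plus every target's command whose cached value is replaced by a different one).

Initial pass — values computed on the first demand:
  gamma.gen = headl([-8, 1]) = -8
  south.gen = suml([-8, 1]) = -7
  opt.gen = neg(-7) = 7
  west.gen = min2(-8, 7) = -8

Second demand — change propagation:
  gamma.gen: re-runs because sync.txt [-8, 1]->[-5, -2]; new result -5.
  south.gen: re-runs because sync.txt [-8, 1]->[-5, -2]; new result -7 (unchanged).
  opt.gen: re-examined; everything it read last time is the same (south.gen unchanged) — cache 7 kept, no run.
  west.gen: re-runs because gamma.gen -8->-5; new result -5.

The important point: at opt.gen every value read last time is unchanged, so the dirty flag clears without a run.

west.gen now evaluates to -5.
Run set: gamma.gen, south.gen, west.gen (3 run).
Changed values: gamma.gen, sync.txt, west.gen.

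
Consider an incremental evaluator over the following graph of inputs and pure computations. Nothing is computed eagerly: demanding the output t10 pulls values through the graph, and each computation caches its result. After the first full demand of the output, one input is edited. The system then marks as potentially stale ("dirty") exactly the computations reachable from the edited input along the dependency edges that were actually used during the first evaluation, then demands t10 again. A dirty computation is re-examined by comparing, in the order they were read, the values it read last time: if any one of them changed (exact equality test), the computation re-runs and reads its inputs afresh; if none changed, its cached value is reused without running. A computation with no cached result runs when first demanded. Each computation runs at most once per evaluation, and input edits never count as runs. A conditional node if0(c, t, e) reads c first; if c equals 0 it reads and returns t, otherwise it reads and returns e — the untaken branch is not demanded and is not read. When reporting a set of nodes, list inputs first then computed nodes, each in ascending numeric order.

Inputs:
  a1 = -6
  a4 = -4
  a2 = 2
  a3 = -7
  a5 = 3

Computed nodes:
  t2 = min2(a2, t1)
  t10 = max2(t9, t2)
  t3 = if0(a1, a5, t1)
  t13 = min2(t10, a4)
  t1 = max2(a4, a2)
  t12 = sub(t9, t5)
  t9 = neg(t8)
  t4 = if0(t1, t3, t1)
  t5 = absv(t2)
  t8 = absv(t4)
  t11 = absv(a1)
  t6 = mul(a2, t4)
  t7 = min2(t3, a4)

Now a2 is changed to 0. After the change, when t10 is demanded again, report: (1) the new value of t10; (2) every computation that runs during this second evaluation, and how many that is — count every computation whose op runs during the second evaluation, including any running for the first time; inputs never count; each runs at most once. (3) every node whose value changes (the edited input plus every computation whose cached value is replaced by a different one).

Initial pass — values computed on the first demand:
  t1 = max2(-4, 2) = 2
  t2 = min2(2, 2) = 2
  t4 = if0(t1=2 -> else branch t1) = 2
  t8 = absv(2) = 2
  t9 = neg(2) = -2
  t10 = max2(-2, 2) = 2

Second demand — change propagation:
  t1: re-runs because a2 2->0; new result 0.
  t2: re-runs because a2 2->0; t1 2->0; new result 0.
  t3: newly demanded (no cache) — executes and yields 0.
  t4: re-runs because t1 2->0; t1 2->0; new result 0.
  t8: re-runs because t4 2->0; new result 0.
  t9: re-runs because t8 2->0; new result 0.
  t10: re-runs because t9 -2->0; t2 2->0; new result 0.

The important point: the flipped condition pulls in fresh nodes; t3 runs for the first time.

t10 now evaluates to 0.
Run set: t1, t2, t3, t4, t8, t9, t10 (7 run).
Changed values: a2, t1, t2, t4, t8, t9, t10.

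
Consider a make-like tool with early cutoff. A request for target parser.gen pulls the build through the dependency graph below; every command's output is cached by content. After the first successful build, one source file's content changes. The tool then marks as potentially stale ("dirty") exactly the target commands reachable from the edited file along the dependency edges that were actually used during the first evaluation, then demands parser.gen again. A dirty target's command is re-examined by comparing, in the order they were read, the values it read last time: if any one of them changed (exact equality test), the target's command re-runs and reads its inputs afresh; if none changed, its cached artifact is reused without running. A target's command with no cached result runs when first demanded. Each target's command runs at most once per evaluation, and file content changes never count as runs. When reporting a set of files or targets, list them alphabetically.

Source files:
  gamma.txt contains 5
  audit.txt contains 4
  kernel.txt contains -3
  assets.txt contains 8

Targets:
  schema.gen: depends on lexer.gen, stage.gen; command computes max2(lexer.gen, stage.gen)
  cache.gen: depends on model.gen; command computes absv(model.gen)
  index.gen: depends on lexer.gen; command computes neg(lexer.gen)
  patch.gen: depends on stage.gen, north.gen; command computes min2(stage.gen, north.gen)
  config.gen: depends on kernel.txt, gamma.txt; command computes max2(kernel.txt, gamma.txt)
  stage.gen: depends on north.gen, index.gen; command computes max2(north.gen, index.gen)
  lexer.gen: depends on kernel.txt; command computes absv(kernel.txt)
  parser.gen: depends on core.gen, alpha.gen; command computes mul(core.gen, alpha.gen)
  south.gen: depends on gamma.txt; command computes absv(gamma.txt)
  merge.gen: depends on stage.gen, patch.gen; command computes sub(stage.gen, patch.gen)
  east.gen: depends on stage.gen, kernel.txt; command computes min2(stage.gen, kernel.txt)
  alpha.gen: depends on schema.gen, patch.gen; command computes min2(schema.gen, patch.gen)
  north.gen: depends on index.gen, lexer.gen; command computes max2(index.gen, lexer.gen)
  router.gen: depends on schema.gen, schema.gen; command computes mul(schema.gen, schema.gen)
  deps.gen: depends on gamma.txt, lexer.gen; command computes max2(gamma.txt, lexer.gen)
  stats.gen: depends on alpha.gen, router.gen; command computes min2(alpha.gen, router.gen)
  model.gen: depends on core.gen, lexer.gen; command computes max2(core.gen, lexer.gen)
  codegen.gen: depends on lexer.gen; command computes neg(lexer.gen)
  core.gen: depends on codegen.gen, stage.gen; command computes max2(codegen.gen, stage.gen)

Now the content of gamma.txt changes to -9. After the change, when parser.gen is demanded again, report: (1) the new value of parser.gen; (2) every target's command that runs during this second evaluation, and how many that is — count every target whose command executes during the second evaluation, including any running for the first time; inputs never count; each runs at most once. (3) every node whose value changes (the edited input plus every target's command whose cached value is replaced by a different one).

First demand of the output computes:
  lexer.gen = absv(-3) = 3
  codegen.gen = neg(3) = -3
  index.gen = neg(3) = -3
  north.gen = max2(-3, 3) = 3
  stage.gen = max2(3, -3) = 3
  core.gen = max2(-3, 3) = 3
  patch.gen = min2(3, 3) = 3
  schema.gen = max2(3, 3) = 3
  alpha.gen = min2(3, 3) = 3
  parser.gen = mul(3, 3) = 9

After the edit, cleaning proceeds:
  gamma.txt only reaches undemanded nodes; the second demand re-runs nothing.

Note the shortcut — gamma.txt feeds only undemanded nodes, so no recomputation happens.

Demanding parser.gen again yields 9.
0 target commands run: none.
The nodes whose values change: gamma.txt.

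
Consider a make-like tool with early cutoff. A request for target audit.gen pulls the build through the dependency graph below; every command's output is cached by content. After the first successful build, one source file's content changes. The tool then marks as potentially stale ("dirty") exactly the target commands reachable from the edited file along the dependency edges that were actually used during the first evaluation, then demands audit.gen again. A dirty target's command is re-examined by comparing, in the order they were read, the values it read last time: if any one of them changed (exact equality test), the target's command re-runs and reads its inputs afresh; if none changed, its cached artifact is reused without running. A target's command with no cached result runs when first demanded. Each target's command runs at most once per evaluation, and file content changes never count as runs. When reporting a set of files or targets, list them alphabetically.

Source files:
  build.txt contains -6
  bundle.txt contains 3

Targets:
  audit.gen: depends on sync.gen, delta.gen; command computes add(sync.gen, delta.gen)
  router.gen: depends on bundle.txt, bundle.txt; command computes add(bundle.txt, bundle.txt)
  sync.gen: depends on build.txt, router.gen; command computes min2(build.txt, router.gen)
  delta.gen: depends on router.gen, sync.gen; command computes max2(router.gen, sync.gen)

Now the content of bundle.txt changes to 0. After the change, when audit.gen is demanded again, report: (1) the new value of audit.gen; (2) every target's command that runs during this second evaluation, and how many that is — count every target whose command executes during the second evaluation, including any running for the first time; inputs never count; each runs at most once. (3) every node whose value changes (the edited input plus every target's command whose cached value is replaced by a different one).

First demand of the output computes:
  router.gen = add(3, 3) = 6
  sync.gen = min2(-6, 6) = -6
  delta.gen = max2(6, -6) = 6
  audit.gen = add(-6, 6) = 0

After the edit, cleaning proceeds:
  router.gen: a read changed (bundle.txt 3->0; bundle.txt 3->0) — executes, giving 0.
  sync.gen: a read changed (router.gen 6->0) — executes, giving -6 — identical to its old value.
  delta.gen: a read changed (router.gen 6->0) — executes, giving 0.
  audit.gen: a read changed (delta.gen 6->0) — executes, giving -6.

Demanding audit.gen again yields -6.
4 target commands run: audit.gen, delta.gen, router.gen, sync.gen.
The nodes whose values change: audit.gen, bundle.txt, delta.gen, router.gen.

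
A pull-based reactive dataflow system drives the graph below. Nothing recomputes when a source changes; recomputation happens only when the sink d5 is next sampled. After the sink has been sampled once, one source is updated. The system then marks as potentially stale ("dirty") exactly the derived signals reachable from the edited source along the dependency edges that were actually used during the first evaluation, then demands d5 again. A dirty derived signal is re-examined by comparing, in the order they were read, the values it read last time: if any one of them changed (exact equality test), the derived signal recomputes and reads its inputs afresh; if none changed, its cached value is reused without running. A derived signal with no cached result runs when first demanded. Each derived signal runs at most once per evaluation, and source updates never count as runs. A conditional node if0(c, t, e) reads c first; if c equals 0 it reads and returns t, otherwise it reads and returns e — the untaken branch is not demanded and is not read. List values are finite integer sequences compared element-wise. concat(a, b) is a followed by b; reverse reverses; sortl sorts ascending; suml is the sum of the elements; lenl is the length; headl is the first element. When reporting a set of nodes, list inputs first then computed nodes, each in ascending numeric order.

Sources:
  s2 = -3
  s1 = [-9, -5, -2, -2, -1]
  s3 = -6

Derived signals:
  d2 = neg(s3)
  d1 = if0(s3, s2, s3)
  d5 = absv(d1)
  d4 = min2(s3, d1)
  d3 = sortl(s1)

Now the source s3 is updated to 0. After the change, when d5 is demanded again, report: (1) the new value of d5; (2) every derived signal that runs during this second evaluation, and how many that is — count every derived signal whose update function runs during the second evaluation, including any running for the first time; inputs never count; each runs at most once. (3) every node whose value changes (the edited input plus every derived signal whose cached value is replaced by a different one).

New value of d5: 3.
Derived signals that run: d1, d5 — 2 in total.
Values that change: s3, d1, d5.

First evaluation (everything demanded from the output):
  d1 = if0(s3=-6 -> else branch s3) = -6
  d5 = absv(-6) = 6

Propagation after the edit:
  d1: runs — s3 -6->0; s3 -6->0; result -3.
  d5: runs — d1 -6->-3; result 3.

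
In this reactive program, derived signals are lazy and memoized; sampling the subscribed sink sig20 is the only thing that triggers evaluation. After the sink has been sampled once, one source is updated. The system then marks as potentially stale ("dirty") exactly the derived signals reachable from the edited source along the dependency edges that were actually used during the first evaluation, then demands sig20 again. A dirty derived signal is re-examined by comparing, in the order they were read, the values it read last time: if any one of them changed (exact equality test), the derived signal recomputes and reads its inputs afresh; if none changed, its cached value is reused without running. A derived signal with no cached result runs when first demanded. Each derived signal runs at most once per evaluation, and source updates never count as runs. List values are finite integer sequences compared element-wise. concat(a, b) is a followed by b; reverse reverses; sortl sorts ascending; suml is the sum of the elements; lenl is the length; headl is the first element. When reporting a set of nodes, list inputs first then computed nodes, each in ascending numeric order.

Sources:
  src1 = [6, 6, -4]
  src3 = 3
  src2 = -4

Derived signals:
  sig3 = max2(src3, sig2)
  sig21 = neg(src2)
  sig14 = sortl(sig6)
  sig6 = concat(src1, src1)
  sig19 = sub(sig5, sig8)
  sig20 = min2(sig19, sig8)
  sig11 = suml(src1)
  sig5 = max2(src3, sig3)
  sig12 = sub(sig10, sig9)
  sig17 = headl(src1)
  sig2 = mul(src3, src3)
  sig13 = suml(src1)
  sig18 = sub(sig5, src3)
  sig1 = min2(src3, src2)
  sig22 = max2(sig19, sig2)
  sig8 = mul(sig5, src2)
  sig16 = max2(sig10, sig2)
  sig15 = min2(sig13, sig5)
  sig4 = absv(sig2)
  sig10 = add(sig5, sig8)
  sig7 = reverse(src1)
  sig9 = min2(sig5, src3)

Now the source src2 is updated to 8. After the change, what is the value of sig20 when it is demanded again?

Demanding sig20 again yields -63.

First demand of the output computes:
  sig2 = mul(3, 3) = 9
  sig3 = max2(3, 9) = 9
  sig5 = max2(3, 9) = 9
  sig8 = mul(9, -4) = -36
  sig19 = sub(9, -36) = 45
  sig20 = min2(45, -36) = -36

After the edit, cleaning proceeds:
  sig8: a read changed (src2 -4->8) — executes, giving 72.
  sig19: a read changed (sig8 -36->72) — executes, giving -63.
  sig20: a read changed (sig19 45->-63; sig8 -36->72) — executes, giving -63.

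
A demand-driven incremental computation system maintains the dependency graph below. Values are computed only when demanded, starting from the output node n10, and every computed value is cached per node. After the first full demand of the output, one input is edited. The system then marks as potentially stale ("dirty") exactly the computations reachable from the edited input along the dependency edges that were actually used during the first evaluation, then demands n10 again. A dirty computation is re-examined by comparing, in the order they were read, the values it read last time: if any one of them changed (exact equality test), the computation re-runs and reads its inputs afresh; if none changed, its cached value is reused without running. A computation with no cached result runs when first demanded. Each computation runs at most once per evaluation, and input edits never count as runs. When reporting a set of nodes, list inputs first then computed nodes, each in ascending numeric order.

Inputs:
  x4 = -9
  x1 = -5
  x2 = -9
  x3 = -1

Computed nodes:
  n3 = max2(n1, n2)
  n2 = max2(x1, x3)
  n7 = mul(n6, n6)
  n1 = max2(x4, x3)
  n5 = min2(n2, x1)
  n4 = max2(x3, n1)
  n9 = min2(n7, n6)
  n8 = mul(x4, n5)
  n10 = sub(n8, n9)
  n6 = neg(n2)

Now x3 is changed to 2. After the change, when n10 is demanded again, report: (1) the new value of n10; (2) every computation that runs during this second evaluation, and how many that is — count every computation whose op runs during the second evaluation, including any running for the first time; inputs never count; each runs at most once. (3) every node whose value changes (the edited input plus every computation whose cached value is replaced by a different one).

First evaluation (everything demanded from the output):
  n2 = max2(-5, -1) = -1
  n5 = min2(-1, -5) = -5
  n6 = neg(-1) = 1
  n7 = mul(1, 1) = 1
  n8 = mul(-9, -5) = 45
  n9 = min2(1, 1) = 1
  n10 = sub(45, 1) = 44

Propagation after the edit:
  n2: runs — x3 -1->2; result 2.
  n5: runs — n2 -1->2; result -5 (same value as before).
  n6: runs — n2 -1->2; result -2.
  n7: runs — n6 1->-2; n6 1->-2; result 4.
  n8: checked — values it read are unchanged (x4 unchanged, n5 unchanged); reused cached 45 without running.
  n9: runs — n7 1->4; n6 1->-2; result -2.
  n10: runs — n9 1->-2; result 47.

Key observation: the cutoff stops propagation at n8 — its inputs' values are unchanged, so it reuses its cache.

New value of n10: 47.
Computations that run: n2, n5, n6, n7, n9, n10 — 6 in total.
Values that change: x3, n2, n6, n7, n9, n10.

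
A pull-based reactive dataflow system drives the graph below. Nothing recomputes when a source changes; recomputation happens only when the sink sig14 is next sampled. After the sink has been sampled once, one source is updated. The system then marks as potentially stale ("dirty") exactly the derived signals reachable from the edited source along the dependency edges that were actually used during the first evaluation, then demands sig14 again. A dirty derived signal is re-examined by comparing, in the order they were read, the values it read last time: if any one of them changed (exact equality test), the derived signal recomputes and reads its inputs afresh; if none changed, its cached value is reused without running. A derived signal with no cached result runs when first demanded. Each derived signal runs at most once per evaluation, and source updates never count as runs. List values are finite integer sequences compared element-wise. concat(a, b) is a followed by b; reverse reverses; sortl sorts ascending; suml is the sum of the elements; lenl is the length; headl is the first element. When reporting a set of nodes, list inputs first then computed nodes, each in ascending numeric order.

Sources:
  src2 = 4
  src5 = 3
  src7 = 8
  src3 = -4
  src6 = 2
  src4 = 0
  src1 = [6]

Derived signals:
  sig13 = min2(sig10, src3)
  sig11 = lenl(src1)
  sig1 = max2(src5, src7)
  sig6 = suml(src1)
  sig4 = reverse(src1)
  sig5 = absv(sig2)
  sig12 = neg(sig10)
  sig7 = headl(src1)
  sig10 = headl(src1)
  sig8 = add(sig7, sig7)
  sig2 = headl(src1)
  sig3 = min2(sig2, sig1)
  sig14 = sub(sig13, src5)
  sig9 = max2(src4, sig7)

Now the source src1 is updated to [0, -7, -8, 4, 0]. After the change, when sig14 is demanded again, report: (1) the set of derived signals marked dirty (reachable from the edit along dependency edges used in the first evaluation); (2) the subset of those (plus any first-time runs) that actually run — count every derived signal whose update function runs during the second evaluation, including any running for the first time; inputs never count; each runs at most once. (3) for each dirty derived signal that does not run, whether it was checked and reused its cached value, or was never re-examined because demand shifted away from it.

Marked dirty: sig10, sig13, sig14.
Derived signals that run: sig10, sig13 — 2 in total.
Checked but reused from cache: sig14.
Key observation: the change is absorbed at sig13 — it re-runs but produces the same value, and the output's value is unchanged.

First evaluation (everything demanded from the output):
  sig10 = headl([6]) = 6
  sig13 = min2(6, -4) = -4
  sig14 = sub(-4, 3) = -7

Propagation after the edit:
  sig10: runs — src1 [6]->[0, -7, -8, 4, 0]; result 0.
  sig13: runs — sig10 6->0; result -4 (same value as before).
  sig14: checked — values it read are unchanged (sig13 unchanged, src5 unchanged); reused cached -7 without running.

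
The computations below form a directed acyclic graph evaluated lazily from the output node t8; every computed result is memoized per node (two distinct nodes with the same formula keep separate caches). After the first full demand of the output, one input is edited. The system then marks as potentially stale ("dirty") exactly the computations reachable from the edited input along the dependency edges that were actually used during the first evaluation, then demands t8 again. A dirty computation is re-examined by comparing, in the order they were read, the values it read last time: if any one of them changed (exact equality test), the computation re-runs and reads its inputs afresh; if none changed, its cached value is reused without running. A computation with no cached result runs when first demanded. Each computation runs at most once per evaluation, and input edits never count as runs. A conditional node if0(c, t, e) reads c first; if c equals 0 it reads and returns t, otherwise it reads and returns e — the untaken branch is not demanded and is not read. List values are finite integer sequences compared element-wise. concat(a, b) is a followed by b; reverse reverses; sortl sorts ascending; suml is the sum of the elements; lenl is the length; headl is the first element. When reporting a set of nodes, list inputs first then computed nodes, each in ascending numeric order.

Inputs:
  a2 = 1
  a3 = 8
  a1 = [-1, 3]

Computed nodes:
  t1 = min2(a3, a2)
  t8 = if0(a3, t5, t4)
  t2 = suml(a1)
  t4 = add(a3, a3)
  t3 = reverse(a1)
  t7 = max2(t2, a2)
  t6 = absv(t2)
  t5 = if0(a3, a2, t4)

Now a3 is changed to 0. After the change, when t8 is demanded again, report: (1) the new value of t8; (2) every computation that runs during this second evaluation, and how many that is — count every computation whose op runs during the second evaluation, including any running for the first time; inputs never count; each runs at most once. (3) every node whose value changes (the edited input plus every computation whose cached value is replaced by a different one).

First demand of the output computes:
  t4 = add(8, 8) = 16
  t8 = if0(a3=8 -> else branch t4) = 16

After the edit, cleaning proceeds:
  t4: stays stale; no demand reaches it after the flip.
  t5: had never run; runs now, result 1.
  t8: a read changed (a3 8->0) — executes, giving 1.

Note the branch switch — demand abandons t4, which is never re-examined.

Demanding t8 again yields 1.
2 computations run: t5, t8.
The nodes whose values change: a3, t8.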